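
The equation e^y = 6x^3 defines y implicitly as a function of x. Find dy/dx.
Differentiate both sides with respect to x, treating y as y(x). By the chain rule, any term containing y contributes a factor of y' = dy/dx when we differentiate it.

Move every term to one side and write the relation as F(x, y) = 0. Term by term,
  d/dx[-6x^3] = -18x^2
  d/dx[e^(y)] = y'·e^(y)

The pieces without y' make up ∂F/∂x and the coefficient of y' is ∂F/∂y:
  ∂F/∂x = -18x^2,
  ∂F/∂y = e^(y).

Since d/dx[F] = ∂F/∂x + (∂F/∂y)·y' = 0, solve for y':
  (∂F/∂y)·y' = -∂F/∂x
  dy/dx = -(∂F/∂x)/(∂F/∂y) = -(-18x^2)/(e^(y)) = 18x^2e^(-y)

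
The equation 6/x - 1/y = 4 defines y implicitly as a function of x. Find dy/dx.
Take d/dx of both sides. Since y is implicitly a function of x, the chain rule attaches a y' = dy/dx factor whenever we differentiate through y.

Set F(x, y) = (left side) − (right side), so the curve is F = 0. Differentiating each term of F:
  d/dx[-1/y] = y'/y^2
  d/dx[6/x] = -6/x^2
  d/dx[-4] = 0

Collecting, the y'-free part is the partial derivative in x and the y' coefficient is the partial derivative in y:
  ∂F/∂x = -6/x^2
  ∂F/∂y = y^(-2)

so d/dx[F(x, y(x))] = ∂F/∂x + (∂F/∂y)·y' = 0. Rearranging,
  dy/dx = -(∂F/∂x)/(∂F/∂y) = -(-6/x^2)/(y^(-2)) = 6y^2/x^2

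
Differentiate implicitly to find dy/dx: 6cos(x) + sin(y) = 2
Take d/dx of both sides. Since y is implicitly a function of x, the chain rule attaches a y' = dy/dx factor whenever we differentiate through y.

Set F(x, y) = (left side) − (right side), so the curve is F = 0. Differentiating each term of F:
  d/dx[sin(y)] = y'·cos(y)
  d/dx[6cos(x)] = -6sin(x)
  d/dx[-2] = 0

Collecting, the y'-free part is the partial derivative in x and the y' coefficient is the partial derivative in y:
  ∂F/∂x = -6sin(x)
  ∂F/∂y = cos(y)

so d/dx[F(x, y(x))] = ∂F/∂x + (∂F/∂y)·y' = 0. Rearranging,
  dy/dx = -(∂F/∂x)/(∂F/∂y) = -(-6sin(x))/(cos(y)) = 6sin(x)/cos(y)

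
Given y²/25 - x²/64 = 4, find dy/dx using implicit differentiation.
Take d/dx of both sides. Since y is implicitly a function of x, the chain rule attaches a y' = dy/dx factor whenever we differentiate through y.

Set F(x, y) = (left side) − (right side), so the curve is F = 0. Differentiating each term of F:
  d/dx[-x^2/64] = -x/32
  d/dx[y^2/25] = 2y·y'/25
  d/dx[-4] = 0

Collecting, the y'-free part is the partial derivative in x and the y' coefficient is the partial derivative in y:
  ∂F/∂x = -x/32
  ∂F/∂y = 2y/25

so d/dx[F(x, y(x))] = ∂F/∂x + (∂F/∂y)·y' = 0. Rearranging,
  dy/dx = -(∂F/∂x)/(∂F/∂y) = -(-x/32)/(2y/25) = 25x/(64y)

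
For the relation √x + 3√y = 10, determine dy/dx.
Differentiate the relation implicitly: treat y = y(x) and apply the chain rule, so every y-derivative picks up a y' = dy/dx factor.

With everything moved to the left-hand side, differentiate term by term:
  d/dx[√(x)] = 1/(2√(x))
  d/dx[3√(y)] = 3·y'/(2√(y))
  d/dx[-10] = 0

Separating the contributions that come from x directly and those that come through y:
  without y':      1/(2√(x))
  multiplying y':  3/(2√(y))

so (1/(2√(x))) + (3/(2√(y)))·y' = 0, and therefore
  dy/dx = -(1/(2√(x)))/(3/(2√(y))) = -√(y)/(3√(x))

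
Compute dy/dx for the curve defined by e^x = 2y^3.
Differentiate both sides with respect to x, treating y as y(x). By the chain rule, any term containing y contributes a factor of y' = dy/dx when we differentiate it.

Move every term to one side and write the relation as F(x, y) = 0. Term by term,
  d/dx[-2y^3] = -6y^2·y'
  d/dx[e^(x)] = e^(x)

The pieces without y' make up ∂F/∂x and the coefficient of y' is ∂F/∂y:
  ∂F/∂x = e^(x),
  ∂F/∂y = -6y^2.

Since d/dx[F] = ∂F/∂x + (∂F/∂y)·y' = 0, solve for y':
  (∂F/∂y)·y' = -∂F/∂x
  dy/dx = -(∂F/∂x)/(∂F/∂y) = -(e^(x))/(-6y^2) = e^(x)/(6y^2)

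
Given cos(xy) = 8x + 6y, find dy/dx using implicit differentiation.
Apply d/dx to both sides, remembering that y depends on x. Each occurrence of y therefore brings in a y' = dy/dx via the chain rule.

With F(x, y) equal to the left-hand side minus the right, differentiate F term by term:
  d/dx[-8x] = -8
  d/dx[-6y] = -6·y'
  d/dx[cos(xy)] = -(x·y' + y)·sin(xy)
Adding these up, d/dx[F] = 0 becomes
  (-y·sin(xy) - 8) + (-x·sin(xy) - 6)·y' = 0,
so isolating y',
  dy/dx = -(-y·sin(xy) - 8)/(-x·sin(xy) - 6) = -(y·sin(xy) + 8)/(x·sin(xy) + 6)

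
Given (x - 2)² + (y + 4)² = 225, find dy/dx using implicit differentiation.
Apply d/dx to both sides, remembering that y depends on x. Each occurrence of y therefore brings in a y' = dy/dx via the chain rule.

With F(x, y) equal to the left-hand side minus the right, differentiate F term by term:
  d/dx[(x - 2)^2] = 2x - 4
  d/dx[(y + 4)^2] = 2·y'(y + 4)
  d/dx[-225] = 0
Adding these up, d/dx[F] = 0 becomes
  (2x - 4) + (2y + 8)·y' = 0,
so isolating y',
  dy/dx = -(2x - 4)/(2y + 8) = (2 - x)/(y + 4)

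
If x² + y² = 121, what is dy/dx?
Differentiate both sides with respect to x, treating y as y(x). By the chain rule, any term containing y contributes a factor of y' = dy/dx when we differentiate it.

Move every term to one side and write the relation as F(x, y) = 0. Term by term,
  d/dx[x^2] = 2x
  d/dx[y^2] = 2y·y'
  d/dx[-121] = 0

The pieces without y' make up ∂F/∂x and the coefficient of y' is ∂F/∂y:
  ∂F/∂x = 2x,
  ∂F/∂y = 2y.

Since d/dx[F] = ∂F/∂x + (∂F/∂y)·y' = 0, solve for y':
  (∂F/∂y)·y' = -∂F/∂x
  dy/dx = -(∂F/∂x)/(∂F/∂y) = -(2x)/(2y) = -x/y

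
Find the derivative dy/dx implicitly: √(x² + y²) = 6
Take d/dx of both sides. Since y is implicitly a function of x, the chain rule attaches a y' = dy/dx factor whenever we differentiate through y.

Set F(x, y) = (left side) − (right side), so the curve is F = 0. Differentiating each term of F:
  d/dx[√(x^2 + y^2)] = (x + y·y')/√(x^2 + y^2)
  d/dx[-6] = 0

Collecting, the y'-free part is the partial derivative in x and the y' coefficient is the partial derivative in y:
  ∂F/∂x = x/√(x^2 + y^2)
  ∂F/∂y = y/√(x^2 + y^2)

so d/dx[F(x, y(x))] = ∂F/∂x + (∂F/∂y)·y' = 0. Rearranging,
  dy/dx = -(∂F/∂x)/(∂F/∂y) = -(x/√(x^2 + y^2))/(y/√(x^2 + y^2)) = -x/y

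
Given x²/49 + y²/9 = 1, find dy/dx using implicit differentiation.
Differentiate both sides with respect to x, treating y as y(x). By the chain rule, any term containing y contributes a factor of y' = dy/dx when we differentiate it.

Move every term to one side and write the relation as F(x, y) = 0. Term by term,
  d/dx[x^2/49] = 2x/49
  d/dx[y^2/9] = 2y·y'/9
  d/dx[-1] = 0

The pieces without y' make up ∂F/∂x and the coefficient of y' is ∂F/∂y:
  ∂F/∂x = 2x/49,
  ∂F/∂y = 2y/9.

Since d/dx[F] = ∂F/∂x + (∂F/∂y)·y' = 0, solve for y':
  (∂F/∂y)·y' = -∂F/∂x
  dy/dx = -(∂F/∂x)/(∂F/∂y) = -(2x/49)/(2y/9) = -9x/(49y)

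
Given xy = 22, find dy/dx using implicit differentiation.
Take d/dx of both sides. Since y is implicitly a function of x, the chain rule attaches a y' = dy/dx factor whenever we differentiate through y.

Set F(x, y) = (left side) − (right side), so the curve is F = 0. Differentiating each term of F:
  d/dx[xy] = x·y' + y
  d/dx[-22] = 0

Collecting, the y'-free part is the partial derivative in x and the y' coefficient is the partial derivative in y:
  ∂F/∂x = y
  ∂F/∂y = x

so d/dx[F(x, y(x))] = ∂F/∂x + (∂F/∂y)·y' = 0. Rearranging,
  dy/dx = -(∂F/∂x)/(∂F/∂y) = -(y)/(x) = -y/x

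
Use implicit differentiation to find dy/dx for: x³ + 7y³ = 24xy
Differentiate the relation implicitly: treat y = y(x) and apply the chain rule, so every y-derivative picks up a y' = dy/dx factor.

With everything moved to the left-hand side, differentiate term by term:
  d/dx[x^3] = 3x^2
  d/dx[-24xy] = -24x·y' - 24y
  d/dx[7y^3] = 21y^2·y'

Separating the contributions that come from x directly and those that come through y:
  without y':      3x^2 - 24y
  multiplying y':  -24x + 21y^2

so (3x^2 - 24y) + (-24x + 21y^2)·y' = 0, and therefore
  dy/dx = -(3x^2 - 24y)/(-24x + 21y^2) = (x^2 - 8y)/(8x - 7y^2)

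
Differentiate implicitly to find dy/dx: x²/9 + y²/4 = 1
Take d/dx of both sides. Since y is implicitly a function of x, the chain rule attaches a y' = dy/dx factor whenever we differentiate through y.

Set F(x, y) = (left side) − (right side), so the curve is F = 0. Differentiating each term of F:
  d/dx[x^2/9] = 2x/9
  d/dx[y^2/4] = y·y'/2
  d/dx[-1] = 0

Collecting, the y'-free part is the partial derivative in x and the y' coefficient is the partial derivative in y:
  ∂F/∂x = 2x/9
  ∂F/∂y = y/2

so d/dx[F(x, y(x))] = ∂F/∂x + (∂F/∂y)·y' = 0. Rearranging,
  dy/dx = -(∂F/∂x)/(∂F/∂y) = -(2x/9)/(y/2) = -4x/(9y)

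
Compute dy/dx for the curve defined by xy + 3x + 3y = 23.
Take d/dx of both sides. Since y is implicitly a function of x, the chain rule attaches a y' = dy/dx factor whenever we differentiate through y.

Set F(x, y) = (left side) − (right side), so the curve is F = 0. Differentiating each term of F:
  d/dx[xy] = x·y' + y
  d/dx[3x] = 3
  d/dx[3y] = 3·y'
  d/dx[-23] = 0

Collecting, the y'-free part is the partial derivative in x and the y' coefficient is the partial derivative in y:
  ∂F/∂x = y + 3
  ∂F/∂y = x + 3

so d/dx[F(x, y(x))] = ∂F/∂x + (∂F/∂y)·y' = 0. Rearranging,
  dy/dx = -(∂F/∂x)/(∂F/∂y) = -(y + 3)/(x + 3) = (-y - 3)/(x + 3)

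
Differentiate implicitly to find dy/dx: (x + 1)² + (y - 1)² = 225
Differentiate both sides with respect to x, treating y as y(x). By the chain rule, any term containing y contributes a factor of y' = dy/dx when we differentiate it.

Move every term to one side and write the relation as F(x, y) = 0. Term by term,
  d/dx[(x + 1)^2] = 2x + 2
  d/dx[(y - 1)^2] = 2·y'(y - 1)
  d/dx[-225] = 0

The pieces without y' make up ∂F/∂x and the coefficient of y' is ∂F/∂y:
  ∂F/∂x = 2x + 2,
  ∂F/∂y = 2y - 2.

Since d/dx[F] = ∂F/∂x + (∂F/∂y)·y' = 0, solve for y':
  (∂F/∂y)·y' = -∂F/∂x
  dy/dx = -(∂F/∂x)/(∂F/∂y) = -(2x + 2)/(2y - 2) = (-x - 1)/(y - 1)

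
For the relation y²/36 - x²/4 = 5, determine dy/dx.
Differentiate the relation implicitly: treat y = y(x) and apply the chain rule, so every y-derivative picks up a y' = dy/dx factor.

With everything moved to the left-hand side, differentiate term by term:
  d/dx[-x^2/4] = -x/2
  d/dx[y^2/36] = y·y'/18
  d/dx[-5] = 0

Separating the contributions that come from x directly and those that come through y:
  without y':      -x/2
  multiplying y':  y/18

so (-x/2) + (y/18)·y' = 0, and therefore
  dy/dx = -(-x/2)/(y/18) = 9x/y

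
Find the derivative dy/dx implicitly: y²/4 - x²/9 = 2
Differentiate both sides with respect to x, treating y as y(x). By the chain rule, any term containing y contributes a factor of y' = dy/dx when we differentiate it.

Move every term to one side and write the relation as F(x, y) = 0. Term by term,
  d/dx[-x^2/9] = -2x/9
  d/dx[y^2/4] = y·y'/2
  d/dx[-2] = 0

The pieces without y' make up ∂F/∂x and the coefficient of y' is ∂F/∂y:
  ∂F/∂x = -2x/9,
  ∂F/∂y = y/2.

Since d/dx[F] = ∂F/∂x + (∂F/∂y)·y' = 0, solve for y':
  (∂F/∂y)·y' = -∂F/∂x
  dy/dx = -(∂F/∂x)/(∂F/∂y) = -(-2x/9)/(y/2) = 4x/(9y)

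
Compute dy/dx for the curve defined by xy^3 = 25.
Apply d/dx to both sides, remembering that y depends on x. Each occurrence of y therefore brings in a y' = dy/dx via the chain rule.

With F(x, y) equal to the left-hand side minus the right, differentiate F term by term:
  d/dx[xy^3] = 3xy^2·y' + y^3
  d/dx[-25] = 0
Adding these up, d/dx[F] = 0 becomes
  (y^3) + (3xy^2)·y' = 0,
so isolating y',
  dy/dx = -(y^3)/(3xy^2) = -y/(3x)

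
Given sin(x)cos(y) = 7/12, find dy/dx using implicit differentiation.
Apply d/dx to both sides, remembering that y depends on x. Each occurrence of y therefore brings in a y' = dy/dx via the chain rule.

With F(x, y) equal to the left-hand side minus the right, differentiate F term by term:
  d/dx[sin(x)·cos(y)] = -y'·sin(x)·sin(y) + cos(x)·cos(y)
  d/dx[-7/12] = 0
Adding these up, d/dx[F] = 0 becomes
  (cos(x)·cos(y)) + (-sin(x)·sin(y))·y' = 0,
so isolating y',
  dy/dx = -(cos(x)·cos(y))/(-sin(x)·sin(y)) = 1/(tan(x)·tan(y))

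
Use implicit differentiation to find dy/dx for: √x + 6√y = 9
Apply d/dx to both sides, remembering that y depends on x. Each occurrence of y therefore brings in a y' = dy/dx via the chain rule.

With F(x, y) equal to the left-hand side minus the right, differentiate F term by term:
  d/dx[√(x)] = 1/(2√(x))
  d/dx[6√(y)] = 3·y'/√(y)
  d/dx[-9] = 0
Adding these up, d/dx[F] = 0 becomes
  (1/(2√(x))) + (3/√(y))·y' = 0,
so isolating y',
  dy/dx = -(1/(2√(x)))/(3/√(y)) = -√(y)/(6√(x))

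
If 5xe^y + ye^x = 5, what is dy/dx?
Take d/dx of both sides. Since y is implicitly a function of x, the chain rule attaches a y' = dy/dx factor whenever we differentiate through y.

Set F(x, y) = (left side) − (right side), so the curve is F = 0. Differentiating each term of F:
  d/dx[5x·e^(y)] = 5x·y'·e^(y) + 5e^(y)
  d/dx[y·e^(x)] = y·e^(x) + y'·e^(x)
  d/dx[-5] = 0

Collecting, the y'-free part is the partial derivative in x and the y' coefficient is the partial derivative in y:
  ∂F/∂x = y·e^(x) + 5e^(y)
  ∂F/∂y = 5x·e^(y) + e^(x)

so d/dx[F(x, y(x))] = ∂F/∂x + (∂F/∂y)·y' = 0. Rearranging,
  dy/dx = -(∂F/∂x)/(∂F/∂y) = -(y·e^(x) + 5e^(y))/(5x·e^(y) + e^(x)) = (-y·e^(x) - 5e^(y))/(5x·e^(y) + e^(x))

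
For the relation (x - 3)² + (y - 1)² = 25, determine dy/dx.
Apply d/dx to both sides, remembering that y depends on x. Each occurrence of y therefore brings in a y' = dy/dx via the chain rule.

With F(x, y) equal to the left-hand side minus the right, differentiate F term by term:
  d/dx[(x - 3)^2] = 2x - 6
  d/dx[(y - 1)^2] = 2·y'(y - 1)
  d/dx[-25] = 0
Adding these up, d/dx[F] = 0 becomes
  (2x - 6) + (2y - 2)·y' = 0,
so isolating y',
  dy/dx = -(2x - 6)/(2y - 2) = (3 - x)/(y - 1)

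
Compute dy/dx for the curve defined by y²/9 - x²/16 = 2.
Apply d/dx to both sides, remembering that y depends on x. Each occurrence of y therefore brings in a y' = dy/dx via the chain rule.

With F(x, y) equal to the left-hand side minus the right, differentiate F term by term:
  d/dx[-x^2/16] = -x/8
  d/dx[y^2/9] = 2y·y'/9
  d/dx[-2] = 0
Adding these up, d/dx[F] = 0 becomes
  (-x/8) + (2y/9)·y' = 0,
so isolating y',
  dy/dx = -(-x/8)/(2y/9) = 9x/(16y)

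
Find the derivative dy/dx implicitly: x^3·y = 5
Differentiate the relation implicitly: treat y = y(x) and apply the chain rule, so every y-derivative picks up a y' = dy/dx factor.

With everything moved to the left-hand side, differentiate term by term:
  d/dx[x^3y] = x^3·y' + 3x^2y
  d/dx[-5] = 0

Separating the contributions that come from x directly and those that come through y:
  without y':      3x^2y
  multiplying y':  x^3

so (3x^2y) + (x^3)·y' = 0, and therefore
  dy/dx = -(3x^2y)/(x^3) = -3y/x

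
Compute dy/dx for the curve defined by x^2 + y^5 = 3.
Differentiate the relation implicitly: treat y = y(x) and apply the chain rule, so every y-derivative picks up a y' = dy/dx factor.

With everything moved to the left-hand side, differentiate term by term:
  d/dx[x^2] = 2x
  d/dx[y^5] = 5y^4·y'
  d/dx[-3] = 0

Separating the contributions that come from x directly and those that come through y:
  without y':      2x
  multiplying y':  5y^4

so (2x) + (5y^4)·y' = 0, and therefore
  dy/dx = -(2x)/(5y^4) = -2x/(5y^4)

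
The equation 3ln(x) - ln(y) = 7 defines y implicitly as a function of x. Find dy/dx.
Differentiate the relation implicitly: treat y = y(x) and apply the chain rule, so every y-derivative picks up a y' = dy/dx factor.

With everything moved to the left-hand side, differentiate term by term:
  d/dx[3ln(x)] = 3/x
  d/dx[-ln(y)] = -y'/y
  d/dx[-7] = 0

Separating the contributions that come from x directly and those that come through y:
  without y':      3/x
  multiplying y':  -1/y

so (3/x) + (-1/y)·y' = 0, and therefore
  dy/dx = -(3/x)/(-1/y) = 3y/x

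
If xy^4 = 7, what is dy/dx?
Differentiate the relation implicitly: treat y = y(x) and apply the chain rule, so every y-derivative picks up a y' = dy/dx factor.

With everything moved to the left-hand side, differentiate term by term:
  d/dx[xy^4] = 4xy^3·y' + y^4
  d/dx[-7] = 0

Separating the contributions that come from x directly and those that come through y:
  without y':      y^4
  multiplying y':  4xy^3

so (y^4) + (4xy^3)·y' = 0, and therefore
  dy/dx = -(y^4)/(4xy^3) = -y/(4x)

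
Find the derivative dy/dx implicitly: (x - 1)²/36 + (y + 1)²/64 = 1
Take d/dx of both sides. Since y is implicitly a function of x, the chain rule attaches a y' = dy/dx factor whenever we differentiate through y.

Set F(x, y) = (left side) − (right side), so the curve is F = 0. Differentiating each term of F:
  d/dx[(x - 1)^2/36] = x/18 - 1/18
  d/dx[(y + 1)^2/64] = y'(y + 1)/32
  d/dx[-1] = 0

Collecting, the y'-free part is the partial derivative in x and the y' coefficient is the partial derivative in y:
  ∂F/∂x = x/18 - 1/18
  ∂F/∂y = y/32 + 1/32

so d/dx[F(x, y(x))] = ∂F/∂x + (∂F/∂y)·y' = 0. Rearranging,
  dy/dx = -(∂F/∂x)/(∂F/∂y) = -(x/18 - 1/18)/(y/32 + 1/32)
        = -((x - 1)/18)/((y + 1)/32) = 16(1 - x)/(9(y + 1))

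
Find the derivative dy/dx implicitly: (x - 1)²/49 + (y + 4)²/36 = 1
Apply d/dx to both sides, remembering that y depends on x. Each occurrence of y therefore brings in a y' = dy/dx via the chain rule.

With F(x, y) equal to the left-hand side minus the right, differentiate F term by term:
  d/dx[(x - 1)^2/49] = 2x/49 - 2/49
  d/dx[(y + 4)^2/36] = y'(y + 4)/18
  d/dx[-1] = 0
Adding these up, d/dx[F] = 0 becomes
  (2x/49 - 2/49) + (y/18 + 2/9)·y' = 0,
so isolating y',
  dy/dx = -(2x/49 - 2/49)/(y/18 + 2/9)
        = -(2(x - 1)/49)/((y + 4)/18) = 36(1 - x)/(49(y + 4))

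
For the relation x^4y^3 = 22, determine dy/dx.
Differentiate the relation implicitly: treat y = y(x) and apply the chain rule, so every y-derivative picks up a y' = dy/dx factor.

With everything moved to the left-hand side, differentiate term by term:
  d/dx[x^4y^3] = 3x^4y^2·y' + 4x^3y^3
  d/dx[-22] = 0

Separating the contributions that come from x directly and those that come through y:
  without y':      4x^3y^3
  multiplying y':  3x^4y^2

so (4x^3y^3) + (3x^4y^2)·y' = 0, and therefore
  dy/dx = -(4x^3y^3)/(3x^4y^2) = -4y/(3x)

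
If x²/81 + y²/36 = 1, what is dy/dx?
Apply d/dx to both sides, remembering that y depends on x. Each occurrence of y therefore brings in a y' = dy/dx via the chain rule.

With F(x, y) equal to the left-hand side minus the right, differentiate F term by term:
  d/dx[x^2/81] = 2x/81
  d/dx[y^2/36] = y·y'/18
  d/dx[-1] = 0
Adding these up, d/dx[F] = 0 becomes
  (2x/81) + (y/18)·y' = 0,
so isolating y',
  dy/dx = -(2x/81)/(y/18) = -4x/(9y)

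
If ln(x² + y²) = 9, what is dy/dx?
Differentiate both sides with respect to x, treating y as y(x). By the chain rule, any term containing y contributes a factor of y' = dy/dx when we differentiate it.

Move every term to one side and write the relation as F(x, y) = 0. Term by term,
  d/dx[ln(x^2 + y^2)] = (2x + 2y·y')/(x^2 + y^2)
  d/dx[-9] = 0

The pieces without y' make up ∂F/∂x and the coefficient of y' is ∂F/∂y:
  ∂F/∂x = 2x/(x^2 + y^2),
  ∂F/∂y = 2y/(x^2 + y^2).

Since d/dx[F] = ∂F/∂x + (∂F/∂y)·y' = 0, solve for y':
  (∂F/∂y)·y' = -∂F/∂x
  dy/dx = -(∂F/∂x)/(∂F/∂y) = -(2x/(x^2 + y^2))/(2y/(x^2 + y^2)) = -x/y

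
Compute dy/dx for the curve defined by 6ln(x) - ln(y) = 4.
Differentiate both sides with respect to x, treating y as y(x). By the chain rule, any term containing y contributes a factor of y' = dy/dx when we differentiate it.

Move every term to one side and write the relation as F(x, y) = 0. Term by term,
  d/dx[6ln(x)] = 6/x
  d/dx[-ln(y)] = -y'/y
  d/dx[-4] = 0

The pieces without y' make up ∂F/∂x and the coefficient of y' is ∂F/∂y:
  ∂F/∂x = 6/x,
  ∂F/∂y = -1/y.

Since d/dx[F] = ∂F/∂x + (∂F/∂y)·y' = 0, solve for y':
  (∂F/∂y)·y' = -∂F/∂x
  dy/dx = -(∂F/∂x)/(∂F/∂y) = -(6/x)/(-1/y) = 6y/x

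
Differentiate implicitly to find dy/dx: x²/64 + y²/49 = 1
Differentiate the relation implicitly: treat y = y(x) and apply the chain rule, so every y-derivative picks up a y' = dy/dx factor.

With everything moved to the left-hand side, differentiate term by term:
  d/dx[x^2/64] = x/32
  d/dx[y^2/49] = 2y·y'/49
  d/dx[-1] = 0

Separating the contributions that come from x directly and those that come through y:
  without y':      x/32
  multiplying y':  2y/49

so (x/32) + (2y/49)·y' = 0, and therefore
  dy/dx = -(x/32)/(2y/49) = -49x/(64y)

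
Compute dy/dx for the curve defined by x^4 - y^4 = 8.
Differentiate both sides with respect to x, treating y as y(x). By the chain rule, any term containing y contributes a factor of y' = dy/dx when we differentiate it.

Move every term to one side and write the relation as F(x, y) = 0. Term by term,
  d/dx[x^4] = 4x^3
  d/dx[-y^4] = -4y^3·y'
  d/dx[-8] = 0

The pieces without y' make up ∂F/∂x and the coefficient of y' is ∂F/∂y:
  ∂F/∂x = 4x^3,
  ∂F/∂y = -4y^3.

Since d/dx[F] = ∂F/∂x + (∂F/∂y)·y' = 0, solve for y':
  (∂F/∂y)·y' = -∂F/∂x
  dy/dx = -(∂F/∂x)/(∂F/∂y) = -(4x^3)/(-4y^3) = x^3/y^3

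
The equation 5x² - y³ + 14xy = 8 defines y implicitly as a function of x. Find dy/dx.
Take d/dx of both sides. Since y is implicitly a function of x, the chain rule attaches a y' = dy/dx factor whenever we differentiate through y.

Set F(x, y) = (left side) − (right side), so the curve is F = 0. Differentiating each term of F:
  d/dx[5x^2] = 10x
  d/dx[14xy] = 14x·y' + 14y
  d/dx[-y^3] = -3y^2·y'
  d/dx[-8] = 0

Collecting, the y'-free part is the partial derivative in x and the y' coefficient is the partial derivative in y:
  ∂F/∂x = 10x + 14y
  ∂F/∂y = 14x - 3y^2

so d/dx[F(x, y(x))] = ∂F/∂x + (∂F/∂y)·y' = 0. Rearranging,
  dy/dx = -(∂F/∂x)/(∂F/∂y) = -(10x + 14y)/(14x - 3y^2) = 2(-5x - 7y)/(14x - 3y^2)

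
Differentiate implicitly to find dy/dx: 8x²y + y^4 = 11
Differentiate both sides with respect to x, treating y as y(x). By the chain rule, any term containing y contributes a factor of y' = dy/dx when we differentiate it.

Move every term to one side and write the relation as F(x, y) = 0. Term by term,
  d/dx[8x^2y] = 8x^2·y' + 16xy
  d/dx[y^4] = 4y^3·y'
  d/dx[-11] = 0

The pieces without y' make up ∂F/∂x and the coefficient of y' is ∂F/∂y:
  ∂F/∂x = 16xy,
  ∂F/∂y = 8x^2 + 4y^3.

Since d/dx[F] = ∂F/∂x + (∂F/∂y)·y' = 0, solve for y':
  (∂F/∂y)·y' = -∂F/∂x
  dy/dx = -(∂F/∂x)/(∂F/∂y) = -(16xy)/(8x^2 + 4y^3) = -4xy/(2x^2 + y^3)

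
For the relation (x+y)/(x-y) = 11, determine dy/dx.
Apply d/dx to both sides, remembering that y depends on x. Each occurrence of y therefore brings in a y' = dy/dx via the chain rule.

With F(x, y) equal to the left-hand side minus the right, differentiate F term by term:
  d/dx[(x + y)/(x - y)] = (y' + 1)/(x - y) + (x + y)(y' - 1)/(x - y)^2
  d/dx[-11] = 0
Adding these up, d/dx[F] = 0 becomes
  (1/(x - y) - (x + y)/(x - y)^2) + (1/(x - y) + (x + y)/(x - y)^2)·y' = 0,
so isolating y',
  dy/dx = -(1/(x - y) - (x + y)/(x - y)^2)/(1/(x - y) + (x + y)/(x - y)^2)
        = -(-2y/(x - y)^2)/(2x/(x - y)^2) = y/x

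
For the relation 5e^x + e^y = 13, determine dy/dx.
Differentiate both sides with respect to x, treating y as y(x). By the chain rule, any term containing y contributes a factor of y' = dy/dx when we differentiate it.

Move every term to one side and write the relation as F(x, y) = 0. Term by term,
  d/dx[5e^(x)] = 5e^(x)
  d/dx[e^(y)] = y'·e^(y)
  d/dx[-13] = 0

The pieces without y' make up ∂F/∂x and the coefficient of y' is ∂F/∂y:
  ∂F/∂x = 5e^(x),
  ∂F/∂y = e^(y).

Since d/dx[F] = ∂F/∂x + (∂F/∂y)·y' = 0, solve for y':
  (∂F/∂y)·y' = -∂F/∂x
  dy/dx = -(∂F/∂x)/(∂F/∂y) = -(5e^(x))/(e^(y)) = -5e^(x - y)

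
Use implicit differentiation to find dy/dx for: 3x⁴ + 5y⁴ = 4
Apply d/dx to both sides, remembering that y depends on x. Each occurrence of y therefore brings in a y' = dy/dx via the chain rule.

With F(x, y) equal to the left-hand side minus the right, differentiate F term by term:
  d/dx[3x^4] = 12x^3
  d/dx[5y^4] = 20y^3·y'
  d/dx[-4] = 0
Adding these up, d/dx[F] = 0 becomes
  (12x^3) + (20y^3)·y' = 0,
so isolating y',
  dy/dx = -(12x^3)/(20y^3) = -3x^3/(5y^3)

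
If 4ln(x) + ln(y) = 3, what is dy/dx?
Differentiate both sides with respect to x, treating y as y(x). By the chain rule, any term containing y contributes a factor of y' = dy/dx when we differentiate it.

Move every term to one side and write the relation as F(x, y) = 0. Term by term,
  d/dx[4ln(x)] = 4/x
  d/dx[ln(y)] = y'/y
  d/dx[-3] = 0

The pieces without y' make up ∂F/∂x and the coefficient of y' is ∂F/∂y:
  ∂F/∂x = 4/x,
  ∂F/∂y = 1/y.

Since d/dx[F] = ∂F/∂x + (∂F/∂y)·y' = 0, solve for y':
  (∂F/∂y)·y' = -∂F/∂x
  dy/dx = -(∂F/∂x)/(∂F/∂y) = -(4/x)/(1/y) = -4y/x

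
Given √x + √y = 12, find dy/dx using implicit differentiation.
Take d/dx of both sides. Since y is implicitly a function of x, the chain rule attaches a y' = dy/dx factor whenever we differentiate through y.

Set F(x, y) = (left side) − (right side), so the curve is F = 0. Differentiating each term of F:
  d/dx[√(x)] = 1/(2√(x))
  d/dx[√(y)] = y'/(2√(y))
  d/dx[-12] = 0

Collecting, the y'-free part is the partial derivative in x and the y' coefficient is the partial derivative in y:
  ∂F/∂x = 1/(2√(x))
  ∂F/∂y = 1/(2√(y))

so d/dx[F(x, y(x))] = ∂F/∂x + (∂F/∂y)·y' = 0. Rearranging,
  dy/dx = -(∂F/∂x)/(∂F/∂y) = -(1/(2√(x)))/(1/(2√(y))) = -√(y)/√(x)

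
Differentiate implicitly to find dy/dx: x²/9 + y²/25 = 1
Differentiate both sides with respect to x, treating y as y(x). By the chain rule, any term containing y contributes a factor of y' = dy/dx when we differentiate it.

Move every term to one side and write the relation as F(x, y) = 0. Term by term,
  d/dx[x^2/9] = 2x/9
  d/dx[y^2/25] = 2y·y'/25
  d/dx[-1] = 0

The pieces without y' make up ∂F/∂x and the coefficient of y' is ∂F/∂y:
  ∂F/∂x = 2x/9,
  ∂F/∂y = 2y/25.

Since d/dx[F] = ∂F/∂x + (∂F/∂y)·y' = 0, solve for y':
  (∂F/∂y)·y' = -∂F/∂x
  dy/dx = -(∂F/∂x)/(∂F/∂y) = -(2x/9)/(2y/25) = -25x/(9y)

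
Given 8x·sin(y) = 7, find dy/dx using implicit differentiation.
Differentiate both sides with respect to x, treating y as y(x). By the chain rule, any term containing y contributes a factor of y' = dy/dx when we differentiate it.

Move every term to one side and write the relation as F(x, y) = 0. Term by term,
  d/dx[8x·sin(y)] = 8x·y'·cos(y) + 8sin(y)
  d/dx[-7] = 0

The pieces without y' make up ∂F/∂x and the coefficient of y' is ∂F/∂y:
  ∂F/∂x = 8sin(y),
  ∂F/∂y = 8x·cos(y).

Since d/dx[F] = ∂F/∂x + (∂F/∂y)·y' = 0, solve for y':
  (∂F/∂y)·y' = -∂F/∂x
  dy/dx = -(∂F/∂x)/(∂F/∂y) = -(8sin(y))/(8x·cos(y)) = -tan(y)/x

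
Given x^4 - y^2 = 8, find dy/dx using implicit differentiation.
Differentiate both sides with respect to x, treating y as y(x). By the chain rule, any term containing y contributes a factor of y' = dy/dx when we differentiate it.

Move every term to one side and write the relation as F(x, y) = 0. Term by term,
  d/dx[x^4] = 4x^3
  d/dx[-y^2] = -2y·y'
  d/dx[-8] = 0

The pieces without y' make up ∂F/∂x and the coefficient of y' is ∂F/∂y:
  ∂F/∂x = 4x^3,
  ∂F/∂y = -2y.

Since d/dx[F] = ∂F/∂x + (∂F/∂y)·y' = 0, solve for y':
  (∂F/∂y)·y' = -∂F/∂x
  dy/dx = -(∂F/∂x)/(∂F/∂y) = -(4x^3)/(-2y) = 2x^3/y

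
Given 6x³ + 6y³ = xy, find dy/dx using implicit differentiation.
Differentiate the relation implicitly: treat y = y(x) and apply the chain rule, so every y-derivative picks up a y' = dy/dx factor.

With everything moved to the left-hand side, differentiate term by term:
  d/dx[6x^3] = 18x^2
  d/dx[-xy] = -x·y' - y
  d/dx[6y^3] = 18y^2·y'

Separating the contributions that come from x directly and those that come through y:
  without y':      18x^2 - y
  multiplying y':  -x + 18y^2

so (18x^2 - y) + (-x + 18y^2)·y' = 0, and therefore
  dy/dx = -(18x^2 - y)/(-x + 18y^2) = (18x^2 - y)/(x - 18y^2)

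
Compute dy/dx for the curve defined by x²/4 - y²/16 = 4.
Apply d/dx to both sides, remembering that y depends on x. Each occurrence of y therefore brings in a y' = dy/dx via the chain rule.

With F(x, y) equal to the left-hand side minus the right, differentiate F term by term:
  d/dx[x^2/4] = x/2
  d/dx[-y^2/16] = -y·y'/8
  d/dx[-4] = 0
Adding these up, d/dx[F] = 0 becomes
  (x/2) + (-y/8)·y' = 0,
so isolating y',
  dy/dx = -(x/2)/(-y/8) = 4x/y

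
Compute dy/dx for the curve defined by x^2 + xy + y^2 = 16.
Differentiate both sides with respect to x, treating y as y(x). By the chain rule, any term containing y contributes a factor of y' = dy/dx when we differentiate it.

Move every term to one side and write the relation as F(x, y) = 0. Term by term,
  d/dx[x^2] = 2x
  d/dx[xy] = x·y' + y
  d/dx[y^2] = 2y·y'
  d/dx[-16] = 0

The pieces without y' make up ∂F/∂x and the coefficient of y' is ∂F/∂y:
  ∂F/∂x = 2x + y,
  ∂F/∂y = x + 2y.

Since d/dx[F] = ∂F/∂x + (∂F/∂y)·y' = 0, solve for y':
  (∂F/∂y)·y' = -∂F/∂x
  dy/dx = -(∂F/∂x)/(∂F/∂y) = -(2x + y)/(x + 2y) = (-2x - y)/(x + 2y)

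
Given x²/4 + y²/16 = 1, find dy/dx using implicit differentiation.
Differentiate the relation implicitly: treat y = y(x) and apply the chain rule, so every y-derivative picks up a y' = dy/dx factor.

With everything moved to the left-hand side, differentiate term by term:
  d/dx[x^2/4] = x/2
  d/dx[y^2/16] = y·y'/8
  d/dx[-1] = 0

Separating the contributions that come from x directly and those that come through y:
  without y':      x/2
  multiplying y':  y/8

so (x/2) + (y/8)·y' = 0, and therefore
  dy/dx = -(x/2)/(y/8) = -4x/y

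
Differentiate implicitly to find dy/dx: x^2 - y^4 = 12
Differentiate the relation implicitly: treat y = y(x) and apply the chain rule, so every y-derivative picks up a y' = dy/dx factor.

With everything moved to the left-hand side, differentiate term by term:
  d/dx[x^2] = 2x
  d/dx[-y^4] = -4y^3·y'
  d/dx[-12] = 0

Separating the contributions that come from x directly and those that come through y:
  without y':      2x
  multiplying y':  -4y^3

so (2x) + (-4y^3)·y' = 0, and therefore
  dy/dx = -(2x)/(-4y^3) = x/(2y^3)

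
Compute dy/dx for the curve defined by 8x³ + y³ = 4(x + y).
Differentiate the relation implicitly: treat y = y(x) and apply the chain rule, so every y-derivative picks up a y' = dy/dx factor.

With everything moved to the left-hand side, differentiate term by term:
  d/dx[8x^3] = 24x^2
  d/dx[-4x] = -4
  d/dx[y^3] = 3y^2·y'
  d/dx[-4y] = -4·y'

Separating the contributions that come from x directly and those that come through y:
  without y':      24x^2 - 4
  multiplying y':  3y^2 - 4

so (24x^2 - 4) + (3y^2 - 4)·y' = 0, and therefore
  dy/dx = -(24x^2 - 4)/(3y^2 - 4) = 4(1 - 6x^2)/(3y^2 - 4)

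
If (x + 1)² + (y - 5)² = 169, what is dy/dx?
Apply d/dx to both sides, remembering that y depends on x. Each occurrence of y therefore brings in a y' = dy/dx via the chain rule.

With F(x, y) equal to the left-hand side minus the right, differentiate F term by term:
  d/dx[(x + 1)^2] = 2x + 2
  d/dx[(y - 5)^2] = 2·y'(y - 5)
  d/dx[-169] = 0
Adding these up, d/dx[F] = 0 becomes
  (2x + 2) + (2y - 10)·y' = 0,
so isolating y',
  dy/dx = -(2x + 2)/(2y - 10) = (-x - 1)/(y - 5)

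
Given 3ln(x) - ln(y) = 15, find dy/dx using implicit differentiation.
Take d/dx of both sides. Since y is implicitly a function of x, the chain rule attaches a y' = dy/dx factor whenever we differentiate through y.

Set F(x, y) = (left side) − (right side), so the curve is F = 0. Differentiating each term of F:
  d/dx[3ln(x)] = 3/x
  d/dx[-ln(y)] = -y'/y
  d/dx[-15] = 0

Collecting, the y'-free part is the partial derivative in x and the y' coefficient is the partial derivative in y:
  ∂F/∂x = 3/x
  ∂F/∂y = -1/y

so d/dx[F(x, y(x))] = ∂F/∂x + (∂F/∂y)·y' = 0. Rearranging,
  dy/dx = -(∂F/∂x)/(∂F/∂y) = -(3/x)/(-1/y) = 3y/x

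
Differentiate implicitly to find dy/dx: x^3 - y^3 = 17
Take d/dx of both sides. Since y is implicitly a function of x, the chain rule attaches a y' = dy/dx factor whenever we differentiate through y.

Set F(x, y) = (left side) − (right side), so the curve is F = 0. Differentiating each term of F:
  d/dx[x^3] = 3x^2
  d/dx[-y^3] = -3y^2·y'
  d/dx[-17] = 0

Collecting, the y'-free part is the partial derivative in x and the y' coefficient is the partial derivative in y:
  ∂F/∂x = 3x^2
  ∂F/∂y = -3y^2

so d/dx[F(x, y(x))] = ∂F/∂x + (∂F/∂y)·y' = 0. Rearranging,
  dy/dx = -(∂F/∂x)/(∂F/∂y) = -(3x^2)/(-3y^2) = x^2/y^2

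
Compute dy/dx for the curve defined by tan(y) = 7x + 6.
Apply d/dx to both sides, remembering that y depends on x. Each occurrence of y therefore brings in a y' = dy/dx via the chain rule.

With F(x, y) equal to the left-hand side minus the right, differentiate F term by term:
  d/dx[-7x] = -7
  d/dx[tan(y)] = y'(tan(y)^2 + 1)
  d/dx[-6] = 0
Adding these up, d/dx[F] = 0 becomes
  (-7) + (tan(y)^2 + 1)·y' = 0,
so isolating y',
  dy/dx = -(-7)/(tan(y)^2 + 1) = 7cos(y)^2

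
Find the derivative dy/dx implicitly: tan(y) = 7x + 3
Differentiate the relation implicitly: treat y = y(x) and apply the chain rule, so every y-derivative picks up a y' = dy/dx factor.

With everything moved to the left-hand side, differentiate term by term:
  d/dx[-7x] = -7
  d/dx[tan(y)] = y'(tan(y)^2 + 1)
  d/dx[-3] = 0

Separating the contributions that come from x directly and those that come through y:
  without y':      -7
  multiplying y':  tan(y)^2 + 1

so (-7) + (tan(y)^2 + 1)·y' = 0, and therefore
  dy/dx = -(-7)/(tan(y)^2 + 1) = 7cos(y)^2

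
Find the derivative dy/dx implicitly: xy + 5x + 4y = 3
Take d/dx of both sides. Since y is implicitly a function of x, the chain rule attaches a y' = dy/dx factor whenever we differentiate through y.

Set F(x, y) = (left side) − (right side), so the curve is F = 0. Differentiating each term of F:
  d/dx[xy] = x·y' + y
  d/dx[5x] = 5
  d/dx[4y] = 4·y'
  d/dx[-3] = 0

Collecting, the y'-free part is the partial derivative in x and the y' coefficient is the partial derivative in y:
  ∂F/∂x = y + 5
  ∂F/∂y = x + 4

so d/dx[F(x, y(x))] = ∂F/∂x + (∂F/∂y)·y' = 0. Rearranging,
  dy/dx = -(∂F/∂x)/(∂F/∂y) = -(y + 5)/(x + 4) = (-y - 5)/(x + 4)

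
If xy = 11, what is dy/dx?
Apply d/dx to both sides, remembering that y depends on x. Each occurrence of y therefore brings in a y' = dy/dx via the chain rule.

With F(x, y) equal to the left-hand side minus the right, differentiate F term by term:
  d/dx[xy] = x·y' + y
  d/dx[-11] = 0
Adding these up, d/dx[F] = 0 becomes
  (y) + (x)·y' = 0,
so isolating y',
  dy/dx = -(y)/(x) = -y/x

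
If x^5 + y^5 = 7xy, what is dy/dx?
Take d/dx of both sides. Since y is implicitly a function of x, the chain rule attaches a y' = dy/dx factor whenever we differentiate through y.

Set F(x, y) = (left side) − (right side), so the curve is F = 0. Differentiating each term of F:
  d/dx[x^5] = 5x^4
  d/dx[-7xy] = -7x·y' - 7y
  d/dx[y^5] = 5y^4·y'

Collecting, the y'-free part is the partial derivative in x and the y' coefficient is the partial derivative in y:
  ∂F/∂x = 5x^4 - 7y
  ∂F/∂y = -7x + 5y^4

so d/dx[F(x, y(x))] = ∂F/∂x + (∂F/∂y)·y' = 0. Rearranging,
  dy/dx = -(∂F/∂x)/(∂F/∂y) = -(5x^4 - 7y)/(-7x + 5y^4) = (5x^4 - 7y)/(7x - 5y^4)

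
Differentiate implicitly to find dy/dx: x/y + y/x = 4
Differentiate the relation implicitly: treat y = y(x) and apply the chain rule, so every y-derivative picks up a y' = dy/dx factor.

With everything moved to the left-hand side, differentiate term by term:
  d/dx[x/y] = -x·y'/y^2 + 1/y
  d/dx[y/x] = y'/x - y/x^2
  d/dx[-4] = 0

Separating the contributions that come from x directly and those that come through y:
  without y':      1/y - y/x^2
  multiplying y':  -x/y^2 + 1/x

so (1/y - y/x^2) + (-x/y^2 + 1/x)·y' = 0, and therefore
  dy/dx = -(1/y - y/x^2)/(-x/y^2 + 1/x)
        = -((x - y)(x + y)/(x^2y))/(-(x - y)(x + y)/(xy^2)) = y/x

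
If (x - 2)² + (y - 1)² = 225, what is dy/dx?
Differentiate both sides with respect to x, treating y as y(x). By the chain rule, any term containing y contributes a factor of y' = dy/dx when we differentiate it.

Move every term to one side and write the relation as F(x, y) = 0. Term by term,
  d/dx[(x - 2)^2] = 2x - 4
  d/dx[(y - 1)^2] = 2·y'(y - 1)
  d/dx[-225] = 0

The pieces without y' make up ∂F/∂x and the coefficient of y' is ∂F/∂y:
  ∂F/∂x = 2x - 4,
  ∂F/∂y = 2y - 2.

Since d/dx[F] = ∂F/∂x + (∂F/∂y)·y' = 0, solve for y':
  (∂F/∂y)·y' = -∂F/∂x
  dy/dx = -(∂F/∂x)/(∂F/∂y) = -(2x - 4)/(2y - 2) = (2 - x)/(y - 1)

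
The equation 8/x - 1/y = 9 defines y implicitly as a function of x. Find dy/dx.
Apply d/dx to both sides, remembering that y depends on x. Each occurrence of y therefore brings in a y' = dy/dx via the chain rule.

With F(x, y) equal to the left-hand side minus the right, differentiate F term by term:
  d/dx[-1/y] = y'/y^2
  d/dx[8/x] = -8/x^2
  d/dx[-9] = 0
Adding these up, d/dx[F] = 0 becomes
  (-8/x^2) + (y^(-2))·y' = 0,
so isolating y',
  dy/dx = -(-8/x^2)/(y^(-2)) = 8y^2/x^2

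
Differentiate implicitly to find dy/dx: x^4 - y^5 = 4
Take d/dx of both sides. Since y is implicitly a function of x, the chain rule attaches a y' = dy/dx factor whenever we differentiate through y.

Set F(x, y) = (left side) − (right side), so the curve is F = 0. Differentiating each term of F:
  d/dx[x^4] = 4x^3
  d/dx[-y^5] = -5y^4·y'
  d/dx[-4] = 0

Collecting, the y'-free part is the partial derivative in x and the y' coefficient is the partial derivative in y:
  ∂F/∂x = 4x^3
  ∂F/∂y = -5y^4

so d/dx[F(x, y(x))] = ∂F/∂x + (∂F/∂y)·y' = 0. Rearranging,
  dy/dx = -(∂F/∂x)/(∂F/∂y) = -(4x^3)/(-5y^4) = 4x^3/(5y^4)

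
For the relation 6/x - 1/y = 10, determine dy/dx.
Apply d/dx to both sides, remembering that y depends on x. Each occurrence of y therefore brings in a y' = dy/dx via the chain rule.

With F(x, y) equal to the left-hand side minus the right, differentiate F term by term:
  d/dx[-1/y] = y'/y^2
  d/dx[6/x] = -6/x^2
  d/dx[-10] = 0
Adding these up, d/dx[F] = 0 becomes
  (-6/x^2) + (y^(-2))·y' = 0,
so isolating y',
  dy/dx = -(-6/x^2)/(y^(-2)) = 6y^2/x^2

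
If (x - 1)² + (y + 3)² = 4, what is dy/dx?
Differentiate the relation implicitly: treat y = y(x) and apply the chain rule, so every y-derivative picks up a y' = dy/dx factor.

With everything moved to the left-hand side, differentiate term by term:
  d/dx[(x - 1)^2] = 2x - 2
  d/dx[(y + 3)^2] = 2·y'(y + 3)
  d/dx[-4] = 0

Separating the contributions that come from x directly and those that come through y:
  without y':      2x - 2
  multiplying y':  2y + 6

so (2x - 2) + (2y + 6)·y' = 0, and therefore
  dy/dx = -(2x - 2)/(2y + 6) = (1 - x)/(y + 3)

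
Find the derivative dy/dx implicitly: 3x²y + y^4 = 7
Take d/dx of both sides. Since y is implicitly a function of x, the chain rule attaches a y' = dy/dx factor whenever we differentiate through y.

Set F(x, y) = (left side) − (right side), so the curve is F = 0. Differentiating each term of F:
  d/dx[3x^2y] = 3x^2·y' + 6xy
  d/dx[y^4] = 4y^3·y'
  d/dx[-7] = 0

Collecting, the y'-free part is the partial derivative in x and the y' coefficient is the partial derivative in y:
  ∂F/∂x = 6xy
  ∂F/∂y = 3x^2 + 4y^3

so d/dx[F(x, y(x))] = ∂F/∂x + (∂F/∂y)·y' = 0. Rearranging,
  dy/dx = -(∂F/∂x)/(∂F/∂y) = -(6xy)/(3x^2 + 4y^3) = -6xy/(3x^2 + 4y^3)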